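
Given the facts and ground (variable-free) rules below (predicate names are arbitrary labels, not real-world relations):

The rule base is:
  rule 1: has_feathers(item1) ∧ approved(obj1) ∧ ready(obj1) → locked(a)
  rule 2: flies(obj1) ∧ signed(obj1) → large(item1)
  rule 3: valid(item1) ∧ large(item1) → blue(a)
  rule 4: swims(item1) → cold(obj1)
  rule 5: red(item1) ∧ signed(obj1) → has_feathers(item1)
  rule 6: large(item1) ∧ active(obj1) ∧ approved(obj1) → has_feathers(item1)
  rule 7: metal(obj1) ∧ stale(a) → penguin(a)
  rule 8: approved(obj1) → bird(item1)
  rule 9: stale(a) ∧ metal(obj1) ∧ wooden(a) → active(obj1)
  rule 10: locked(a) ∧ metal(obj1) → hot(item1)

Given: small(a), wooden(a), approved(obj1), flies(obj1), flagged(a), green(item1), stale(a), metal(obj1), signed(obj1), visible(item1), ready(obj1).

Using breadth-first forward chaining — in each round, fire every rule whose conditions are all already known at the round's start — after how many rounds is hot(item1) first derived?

Round 1: rule 2 [flies(obj1) ∧ signed(obj1) → large(item1)]; rule 7 [metal(obj1) ∧ stale(a) → penguin(a)]; rule 8 [approved(obj1) → bird(item1)]; rule 9 [stale(a) ∧ metal(obj1) ∧ wooden(a) → active(obj1)]. Adds large(item1), penguin(a), bird(item1), active(obj1).
Round 2: rule 6 [large(item1) ∧ active(obj1) ∧ approved(obj1) → has_feathers(item1)]. Adds has_feathers(item1).
Round 3: rule 1 [has_feathers(item1) ∧ approved(obj1) ∧ ready(obj1) → locked(a)]. Adds locked(a).
Round 4: rule 10 [locked(a) ∧ metal(obj1) → hot(item1)]. Adds hot(item1).
hot(item1) first appears in round 4.

4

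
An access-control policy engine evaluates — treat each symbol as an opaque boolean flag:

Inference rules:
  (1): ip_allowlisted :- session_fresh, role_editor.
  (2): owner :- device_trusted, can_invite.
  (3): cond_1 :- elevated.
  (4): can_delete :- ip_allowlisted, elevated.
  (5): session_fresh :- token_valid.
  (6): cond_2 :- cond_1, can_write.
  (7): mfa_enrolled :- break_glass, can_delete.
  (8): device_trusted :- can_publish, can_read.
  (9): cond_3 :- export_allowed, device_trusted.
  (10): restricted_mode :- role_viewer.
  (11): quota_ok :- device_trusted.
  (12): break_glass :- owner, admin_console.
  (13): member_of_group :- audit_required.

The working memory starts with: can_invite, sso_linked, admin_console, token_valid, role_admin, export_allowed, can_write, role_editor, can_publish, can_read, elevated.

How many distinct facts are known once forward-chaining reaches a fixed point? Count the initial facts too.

22

Round 1: (3) [cond_1 :- elevated.]; (5) [session_fresh :- token_valid.]; (8) [device_trusted :- can_publish, can_read.]. Adds cond_1, session_fresh, device_trusted.
Round 2: (1) [ip_allowlisted :- session_fresh, role_editor.]; (2) [owner :- device_trusted, can_invite.]; (6) [cond_2 :- cond_1, can_write.]; (9) [cond_3 :- export_allowed, device_trusted.]; (11) [quota_ok :- device_trusted.]. Adds ip_allowlisted, owner, cond_2, cond_3, quota_ok.
Round 3: (4) [can_delete :- ip_allowlisted, elevated.]; (12) [break_glass :- owner, admin_console.]. Adds can_delete, break_glass.
Round 4: (7) [mfa_enrolled :- break_glass, can_delete.]. Adds mfa_enrolled.
Closure: {admin_console, break_glass, can_delete, can_invite, can_publish, can_read, can_write, cond_1, cond_2, cond_3, device_trusted, elevated, export_allowed, ip_allowlisted, mfa_enrolled, owner, quota_ok, role_admin, role_editor, session_fresh, sso_linked, token_valid} — 22 facts.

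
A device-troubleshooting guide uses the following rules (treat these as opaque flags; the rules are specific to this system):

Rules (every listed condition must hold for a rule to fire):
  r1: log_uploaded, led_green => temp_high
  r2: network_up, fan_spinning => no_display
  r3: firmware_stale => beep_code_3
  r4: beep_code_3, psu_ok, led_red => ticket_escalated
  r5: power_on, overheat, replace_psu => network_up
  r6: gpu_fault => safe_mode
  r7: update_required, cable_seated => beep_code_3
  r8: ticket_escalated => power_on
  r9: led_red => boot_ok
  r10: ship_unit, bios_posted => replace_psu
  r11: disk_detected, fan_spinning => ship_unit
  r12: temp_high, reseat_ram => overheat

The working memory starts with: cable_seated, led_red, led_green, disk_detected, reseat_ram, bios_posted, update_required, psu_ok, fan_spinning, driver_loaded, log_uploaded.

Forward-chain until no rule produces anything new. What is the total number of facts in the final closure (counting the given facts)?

[1] r1 [log_uploaded, led_green => temp_high]; r7 [update_required, cable_seated => beep_code_3]; r9 [led_red => boot_ok]; r11 [disk_detected, fan_spinning => ship_unit]. ⇒ new: temp_high, beep_code_3, boot_ok, ship_unit.
[2] r4 [beep_code_3, psu_ok, led_red => ticket_escalated]; r10 [ship_unit, bios_posted => replace_psu]; r12 [temp_high, reseat_ram => overheat]. ⇒ new: ticket_escalated, replace_psu, overheat.
[3] r8 [ticket_escalated => power_on]. ⇒ new: power_on.
[4] r5 [power_on, overheat, replace_psu => network_up]. ⇒ new: network_up.
[5] r2 [network_up, fan_spinning => no_display]. ⇒ new: no_display.
Closure: {beep_code_3, bios_posted, boot_ok, cable_seated, disk_detected, driver_loaded, fan_spinning, led_green, led_red, log_uploaded, network_up, no_display, overheat, power_on, psu_ok, replace_psu, reseat_ram, ship_unit, temp_high, ticket_escalated, update_required} — 21 facts.

21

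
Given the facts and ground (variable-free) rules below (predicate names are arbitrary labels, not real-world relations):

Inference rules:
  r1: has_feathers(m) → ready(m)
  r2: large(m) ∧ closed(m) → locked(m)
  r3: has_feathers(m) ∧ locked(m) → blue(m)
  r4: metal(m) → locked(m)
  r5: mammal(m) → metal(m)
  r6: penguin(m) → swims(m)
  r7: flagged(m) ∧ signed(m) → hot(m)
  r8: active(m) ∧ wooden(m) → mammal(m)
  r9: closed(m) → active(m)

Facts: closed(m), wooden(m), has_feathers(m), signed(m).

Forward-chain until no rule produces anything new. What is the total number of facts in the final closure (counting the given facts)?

[1] r1 [has_feathers(m) → ready(m)]; r9 [closed(m) → active(m)]. ⇒ new: ready(m), active(m).
[2] r8 [active(m) ∧ wooden(m) → mammal(m)]. ⇒ new: mammal(m).
[3] r5 [mammal(m) → metal(m)]. ⇒ new: metal(m).
[4] r4 [metal(m) → locked(m)]. ⇒ new: locked(m).
[5] r3 [has_feathers(m) ∧ locked(m) → blue(m)]. ⇒ new: blue(m).
Closure: {active(m), blue(m), closed(m), has_feathers(m), locked(m), mammal(m), metal(m), ready(m), signed(m), wooden(m)} — 10 facts.

10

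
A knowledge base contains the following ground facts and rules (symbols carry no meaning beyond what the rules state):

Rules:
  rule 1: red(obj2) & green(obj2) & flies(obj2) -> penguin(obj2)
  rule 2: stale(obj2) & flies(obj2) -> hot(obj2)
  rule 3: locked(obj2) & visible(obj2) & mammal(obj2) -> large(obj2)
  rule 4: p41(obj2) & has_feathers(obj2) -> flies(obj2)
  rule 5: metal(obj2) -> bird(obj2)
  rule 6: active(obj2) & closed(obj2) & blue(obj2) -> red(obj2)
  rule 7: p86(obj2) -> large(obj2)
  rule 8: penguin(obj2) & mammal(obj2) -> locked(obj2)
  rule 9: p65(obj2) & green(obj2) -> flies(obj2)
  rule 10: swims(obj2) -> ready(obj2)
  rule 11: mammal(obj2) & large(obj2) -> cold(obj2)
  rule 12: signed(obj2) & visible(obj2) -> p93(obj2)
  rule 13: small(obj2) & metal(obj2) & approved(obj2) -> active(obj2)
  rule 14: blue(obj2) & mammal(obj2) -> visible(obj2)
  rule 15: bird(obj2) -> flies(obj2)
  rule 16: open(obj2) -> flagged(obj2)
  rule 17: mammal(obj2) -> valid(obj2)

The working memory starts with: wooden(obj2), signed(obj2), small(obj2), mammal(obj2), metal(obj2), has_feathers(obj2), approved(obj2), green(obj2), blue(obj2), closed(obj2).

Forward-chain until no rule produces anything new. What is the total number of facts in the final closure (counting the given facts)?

Round 1: rule 5 [metal(obj2) -> bird(obj2)]; rule 13 [small(obj2) & metal(obj2) & approved(obj2) -> active(obj2)]; rule 14 [blue(obj2) & mammal(obj2) -> visible(obj2)]; rule 17 [mammal(obj2) -> valid(obj2)]. Adds bird(obj2), active(obj2), visible(obj2), valid(obj2).
Round 2: rule 6 [active(obj2) & closed(obj2) & blue(obj2) -> red(obj2)]; rule 12 [signed(obj2) & visible(obj2) -> p93(obj2)]; rule 15 [bird(obj2) -> flies(obj2)]. Adds red(obj2), p93(obj2), flies(obj2).
Round 3: rule 1 [red(obj2) & green(obj2) & flies(obj2) -> penguin(obj2)]. Adds penguin(obj2).
Round 4: rule 8 [penguin(obj2) & mammal(obj2) -> locked(obj2)]. Adds locked(obj2).
Round 5: rule 3 [locked(obj2) & visible(obj2) & mammal(obj2) -> large(obj2)]. Adds large(obj2).
Round 6: rule 11 [mammal(obj2) & large(obj2) -> cold(obj2)]. Adds cold(obj2).
Closure: {active(obj2), approved(obj2), bird(obj2), blue(obj2), closed(obj2), cold(obj2), flies(obj2), green(obj2), has_feathers(obj2), large(obj2), locked(obj2), mammal(obj2), metal(obj2), p93(obj2), penguin(obj2), red(obj2), signed(obj2), small(obj2), valid(obj2), visible(obj2), wooden(obj2)} — 21 facts.

21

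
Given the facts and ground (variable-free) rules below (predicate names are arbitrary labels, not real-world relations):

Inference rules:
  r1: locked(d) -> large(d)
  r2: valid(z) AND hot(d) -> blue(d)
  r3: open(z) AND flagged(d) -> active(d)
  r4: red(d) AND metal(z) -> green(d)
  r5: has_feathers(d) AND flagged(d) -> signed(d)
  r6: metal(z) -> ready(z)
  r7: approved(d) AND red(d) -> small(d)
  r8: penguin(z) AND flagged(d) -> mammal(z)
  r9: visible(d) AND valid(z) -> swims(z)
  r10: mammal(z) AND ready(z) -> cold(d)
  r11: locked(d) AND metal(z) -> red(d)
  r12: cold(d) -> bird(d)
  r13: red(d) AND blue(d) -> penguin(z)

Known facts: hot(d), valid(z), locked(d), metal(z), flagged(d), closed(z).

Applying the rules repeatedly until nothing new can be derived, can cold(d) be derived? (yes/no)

yes

Round 1: r1 [locked(d) -> large(d)]; r2 [valid(z) AND hot(d) -> blue(d)]; r6 [metal(z) -> ready(z)]; r11 [locked(d) AND metal(z) -> red(d)]. Adds large(d), blue(d), ready(z), red(d).
Round 2: r4 [red(d) AND metal(z) -> green(d)]; r13 [red(d) AND blue(d) -> penguin(z)]. Adds green(d), penguin(z).
Round 3: r8 [penguin(z) AND flagged(d) -> mammal(z)]. Adds mammal(z).
Round 4: r10 [mammal(z) AND ready(z) -> cold(d)]. Adds cold(d).
Round 5: r12 [cold(d) -> bird(d)]. Adds bird(d).
cold(d) appears in round 4, so it is derivable.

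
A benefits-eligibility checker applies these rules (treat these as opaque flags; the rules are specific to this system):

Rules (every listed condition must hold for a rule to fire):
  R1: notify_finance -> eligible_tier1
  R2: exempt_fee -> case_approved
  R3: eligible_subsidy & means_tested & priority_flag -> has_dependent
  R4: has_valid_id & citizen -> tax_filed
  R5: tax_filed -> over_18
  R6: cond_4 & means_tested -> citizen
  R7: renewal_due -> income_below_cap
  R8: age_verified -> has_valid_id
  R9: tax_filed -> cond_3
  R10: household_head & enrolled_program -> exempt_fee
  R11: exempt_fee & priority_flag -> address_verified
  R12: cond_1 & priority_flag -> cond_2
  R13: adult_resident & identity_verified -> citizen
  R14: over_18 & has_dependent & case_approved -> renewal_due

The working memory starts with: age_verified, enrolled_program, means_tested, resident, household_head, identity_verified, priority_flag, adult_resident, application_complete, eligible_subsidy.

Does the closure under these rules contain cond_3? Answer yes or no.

yes

[1] R3 [eligible_subsidy & means_tested & priority_flag -> has_dependent]; R8 [age_verified -> has_valid_id]; R10 [household_head & enrolled_program -> exempt_fee]; R13 [adult_resident & identity_verified -> citizen]. ⇒ new: has_dependent, has_valid_id, exempt_fee, citizen.
[2] R2 [exempt_fee -> case_approved]; R4 [has_valid_id & citizen -> tax_filed]; R11 [exempt_fee & priority_flag -> address_verified]. ⇒ new: case_approved, tax_filed, address_verified.
[3] R5 [tax_filed -> over_18]; R9 [tax_filed -> cond_3]. ⇒ new: over_18, cond_3.
[4] R14 [over_18 & has_dependent & case_approved -> renewal_due]. ⇒ new: renewal_due.
[5] R7 [renewal_due -> income_below_cap]. ⇒ new: income_below_cap.
cond_3 appears in round 3, so it is derivable.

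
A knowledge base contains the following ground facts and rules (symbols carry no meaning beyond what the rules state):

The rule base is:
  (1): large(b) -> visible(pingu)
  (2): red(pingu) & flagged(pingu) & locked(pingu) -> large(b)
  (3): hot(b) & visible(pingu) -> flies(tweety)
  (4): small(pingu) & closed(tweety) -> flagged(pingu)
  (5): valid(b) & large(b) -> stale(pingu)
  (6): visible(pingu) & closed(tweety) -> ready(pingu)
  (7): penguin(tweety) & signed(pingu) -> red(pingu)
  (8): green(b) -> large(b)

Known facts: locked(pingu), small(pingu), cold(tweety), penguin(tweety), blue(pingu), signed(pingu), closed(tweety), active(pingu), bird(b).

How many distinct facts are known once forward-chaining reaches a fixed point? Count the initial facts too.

Round 1 — (4), (7), derive flagged(pingu), red(pingu).
Round 2 — (2), derive large(b).
Round 3 — (1), derive visible(pingu).
Round 4 — (6), derive ready(pingu).
Closure: {active(pingu), bird(b), blue(pingu), closed(tweety), cold(tweety), flagged(pingu), large(b), locked(pingu), penguin(tweety), ready(pingu), red(pingu), signed(pingu), small(pingu), visible(pingu)} — 14 facts.

14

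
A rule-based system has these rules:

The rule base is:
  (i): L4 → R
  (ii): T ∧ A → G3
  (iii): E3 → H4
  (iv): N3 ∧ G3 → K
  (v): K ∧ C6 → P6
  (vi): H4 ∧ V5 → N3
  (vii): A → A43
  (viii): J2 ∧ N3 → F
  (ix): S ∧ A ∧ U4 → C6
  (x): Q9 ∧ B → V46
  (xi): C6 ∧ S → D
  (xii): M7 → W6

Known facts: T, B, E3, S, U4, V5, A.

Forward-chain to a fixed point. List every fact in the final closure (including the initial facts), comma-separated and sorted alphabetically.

A, A43, B, C6, D, E3, G3, H4, K, N3, P6, S, T, U4, V5

Round 1: (ii) [T ∧ A → G3]; (iii) [E3 → H4]; (vii) [A → A43]; (ix) [S ∧ A ∧ U4 → C6]. New: G3, H4, A43, C6.
Round 2: (vi) [H4 ∧ V5 → N3]; (xi) [C6 ∧ S → D]. New: N3, D.
Round 3: (iv) [N3 ∧ G3 → K]. New: K.
Round 4: (v) [K ∧ C6 → P6]. New: P6.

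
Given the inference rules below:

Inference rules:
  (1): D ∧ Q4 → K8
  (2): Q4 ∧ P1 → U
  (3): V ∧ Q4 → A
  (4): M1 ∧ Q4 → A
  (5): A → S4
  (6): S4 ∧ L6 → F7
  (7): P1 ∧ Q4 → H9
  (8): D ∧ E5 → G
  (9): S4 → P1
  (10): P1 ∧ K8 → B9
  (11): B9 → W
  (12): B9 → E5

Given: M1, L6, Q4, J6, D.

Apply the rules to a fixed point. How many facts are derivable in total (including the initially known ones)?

16

Round 1 — (1), (4), derive K8, A.
Round 2 — (5), derive S4.
Round 3 — (6), (9), derive F7, P1.
Round 4 — (2), (7), (10), derive U, H9, B9.
Round 5 — (11), (12), derive W, E5.
Round 6 — (8), derive G.
Closure: {A, B9, D, E5, F7, G, H9, J6, K8, L6, M1, P1, Q4, S4, U, W} — 16 facts.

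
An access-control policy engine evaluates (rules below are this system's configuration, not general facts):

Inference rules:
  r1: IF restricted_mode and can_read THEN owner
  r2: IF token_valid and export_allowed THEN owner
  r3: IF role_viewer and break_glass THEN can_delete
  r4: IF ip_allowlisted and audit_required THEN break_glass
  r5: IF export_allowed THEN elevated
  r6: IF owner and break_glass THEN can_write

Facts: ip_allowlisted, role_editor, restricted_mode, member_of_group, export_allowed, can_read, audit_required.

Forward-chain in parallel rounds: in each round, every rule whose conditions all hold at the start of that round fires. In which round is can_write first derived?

2

Round 1 fires r1, r4, r5, giving owner, break_glass, elevated.
Round 2 fires r6, giving can_write.
can_write first appears in round 2.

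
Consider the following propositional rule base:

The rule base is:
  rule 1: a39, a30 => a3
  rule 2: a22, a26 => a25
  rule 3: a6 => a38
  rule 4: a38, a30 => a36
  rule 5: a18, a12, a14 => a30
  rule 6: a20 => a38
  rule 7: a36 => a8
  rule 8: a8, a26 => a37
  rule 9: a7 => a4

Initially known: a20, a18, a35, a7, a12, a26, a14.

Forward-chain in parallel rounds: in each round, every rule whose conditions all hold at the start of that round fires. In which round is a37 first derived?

Round 1 — rule 5, rule 6, rule 9, derive a30, a38, a4.
Round 2 — rule 4, derive a36.
Round 3 — rule 7, derive a8.
Round 4 — rule 8, derive a37.
a37 first appears in round 4.

4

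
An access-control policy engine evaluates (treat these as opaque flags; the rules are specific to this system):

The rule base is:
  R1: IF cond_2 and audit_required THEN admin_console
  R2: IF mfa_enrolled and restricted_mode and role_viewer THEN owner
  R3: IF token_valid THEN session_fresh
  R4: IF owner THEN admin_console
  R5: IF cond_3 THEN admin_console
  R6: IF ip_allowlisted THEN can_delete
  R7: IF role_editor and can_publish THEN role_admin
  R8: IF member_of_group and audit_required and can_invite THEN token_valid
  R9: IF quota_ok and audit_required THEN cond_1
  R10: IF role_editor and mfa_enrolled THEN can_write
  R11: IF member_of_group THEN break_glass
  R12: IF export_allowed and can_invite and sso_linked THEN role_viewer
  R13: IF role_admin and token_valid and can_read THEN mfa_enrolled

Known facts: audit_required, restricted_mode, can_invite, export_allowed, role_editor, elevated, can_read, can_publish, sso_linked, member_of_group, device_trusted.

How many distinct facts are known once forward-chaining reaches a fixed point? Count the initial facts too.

Round 1: R7 [IF role_editor and can_publish THEN role_admin]; R8 [IF member_of_group and audit_required and can_invite THEN token_valid]; R11 [IF member_of_group THEN break_glass]; R12 [IF export_allowed and can_invite and sso_linked THEN role_viewer]. New: role_admin, token_valid, break_glass, role_viewer.
Round 2: R3 [IF token_valid THEN session_fresh]; R13 [IF role_admin and token_valid and can_read THEN mfa_enrolled]. New: session_fresh, mfa_enrolled.
Round 3: R2 [IF mfa_enrolled and restricted_mode and role_viewer THEN owner]; R10 [IF role_editor and mfa_enrolled THEN can_write]. New: owner, can_write.
Round 4: R4 [IF owner THEN admin_console]. New: admin_console.
Closure: {admin_console, audit_required, break_glass, can_invite, can_publish, can_read, can_write, device_trusted, elevated, export_allowed, member_of_group, mfa_enrolled, owner, restricted_mode, role_admin, role_editor, role_viewer, session_fresh, sso_linked, token_valid} — 20 facts.

20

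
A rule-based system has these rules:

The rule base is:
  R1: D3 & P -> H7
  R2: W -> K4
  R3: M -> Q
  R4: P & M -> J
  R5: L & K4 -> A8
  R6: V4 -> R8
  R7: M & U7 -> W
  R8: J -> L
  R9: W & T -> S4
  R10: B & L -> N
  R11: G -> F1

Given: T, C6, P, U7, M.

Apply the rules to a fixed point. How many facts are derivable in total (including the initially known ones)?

Round 1 — R3, R4, R7, derive Q, J, W.
Round 2 — R2, R8, R9, derive K4, L, S4.
Round 3 — R5, derive A8.
Closure: {A8, C6, J, K4, L, M, P, Q, S4, T, U7, W} — 12 facts.

12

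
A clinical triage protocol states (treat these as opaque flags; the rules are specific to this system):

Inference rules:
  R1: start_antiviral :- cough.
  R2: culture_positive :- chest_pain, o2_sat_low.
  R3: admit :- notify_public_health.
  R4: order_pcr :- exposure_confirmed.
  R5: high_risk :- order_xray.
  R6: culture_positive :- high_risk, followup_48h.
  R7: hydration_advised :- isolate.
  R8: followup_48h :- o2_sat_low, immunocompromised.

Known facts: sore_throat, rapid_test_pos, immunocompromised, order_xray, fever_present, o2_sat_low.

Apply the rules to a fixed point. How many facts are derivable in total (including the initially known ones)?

9

Round 1: R5 [high_risk :- order_xray.]; R8 [followup_48h :- o2_sat_low, immunocompromised.]. New: high_risk, followup_48h.
Round 2: R6 [culture_positive :- high_risk, followup_48h.]. New: culture_positive.
Closure: {culture_positive, fever_present, followup_48h, high_risk, immunocompromised, o2_sat_low, order_xray, rapid_test_pos, sore_throat} — 9 facts.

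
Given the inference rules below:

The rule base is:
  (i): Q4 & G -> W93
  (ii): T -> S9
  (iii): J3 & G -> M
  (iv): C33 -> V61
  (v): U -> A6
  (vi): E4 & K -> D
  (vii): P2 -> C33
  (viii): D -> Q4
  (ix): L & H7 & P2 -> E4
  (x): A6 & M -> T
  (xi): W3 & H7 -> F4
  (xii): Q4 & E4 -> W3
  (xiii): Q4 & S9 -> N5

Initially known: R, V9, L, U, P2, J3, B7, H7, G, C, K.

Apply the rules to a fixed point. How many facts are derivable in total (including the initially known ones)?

[1] (iii) [J3 & G -> M]; (v) [U -> A6]; (vii) [P2 -> C33]; (ix) [L & H7 & P2 -> E4]. ⇒ new: M, A6, C33, E4.
[2] (iv) [C33 -> V61]; (vi) [E4 & K -> D]; (x) [A6 & M -> T]. ⇒ new: V61, D, T.
[3] (ii) [T -> S9]; (viii) [D -> Q4]. ⇒ new: S9, Q4.
[4] (i) [Q4 & G -> W93]; (xii) [Q4 & E4 -> W3]; (xiii) [Q4 & S9 -> N5]. ⇒ new: W93, W3, N5.
[5] (xi) [W3 & H7 -> F4]. ⇒ new: F4.
Closure: {A6, B7, C, C33, D, E4, F4, G, H7, J3, K, L, M, N5, P2, Q4, R, S9, T, U, V61, V9, W3, W93} — 24 facts.

24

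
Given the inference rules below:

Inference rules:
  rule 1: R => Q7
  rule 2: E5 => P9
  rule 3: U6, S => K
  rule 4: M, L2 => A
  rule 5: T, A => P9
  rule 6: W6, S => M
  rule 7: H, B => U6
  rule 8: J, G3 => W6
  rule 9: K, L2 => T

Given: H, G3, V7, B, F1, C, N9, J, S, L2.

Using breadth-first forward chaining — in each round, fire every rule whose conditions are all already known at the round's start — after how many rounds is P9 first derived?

4

[1] rule 7 [H, B => U6]; rule 8 [J, G3 => W6]. ⇒ new: U6, W6.
[2] rule 3 [U6, S => K]; rule 6 [W6, S => M]. ⇒ new: K, M.
[3] rule 4 [M, L2 => A]; rule 9 [K, L2 => T]. ⇒ new: A, T.
[4] rule 5 [T, A => P9]. ⇒ new: P9.
P9 first appears in round 4.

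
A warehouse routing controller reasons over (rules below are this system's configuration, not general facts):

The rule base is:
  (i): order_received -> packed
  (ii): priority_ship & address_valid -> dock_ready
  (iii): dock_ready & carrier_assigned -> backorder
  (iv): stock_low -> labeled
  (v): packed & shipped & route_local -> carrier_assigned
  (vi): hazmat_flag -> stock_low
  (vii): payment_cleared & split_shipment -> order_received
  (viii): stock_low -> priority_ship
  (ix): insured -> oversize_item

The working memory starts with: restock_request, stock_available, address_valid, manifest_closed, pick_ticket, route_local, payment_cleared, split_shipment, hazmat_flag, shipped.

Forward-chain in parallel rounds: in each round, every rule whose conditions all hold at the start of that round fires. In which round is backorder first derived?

Round 1: (vi) [hazmat_flag -> stock_low]; (vii) [payment_cleared & split_shipment -> order_received]. Adds stock_low, order_received.
Round 2: (i) [order_received -> packed]; (iv) [stock_low -> labeled]; (viii) [stock_low -> priority_ship]. Adds packed, labeled, priority_ship.
Round 3: (ii) [priority_ship & address_valid -> dock_ready]; (v) [packed & shipped & route_local -> carrier_assigned]. Adds dock_ready, carrier_assigned.
Round 4: (iii) [dock_ready & carrier_assigned -> backorder]. Adds backorder.
backorder first appears in round 4.

4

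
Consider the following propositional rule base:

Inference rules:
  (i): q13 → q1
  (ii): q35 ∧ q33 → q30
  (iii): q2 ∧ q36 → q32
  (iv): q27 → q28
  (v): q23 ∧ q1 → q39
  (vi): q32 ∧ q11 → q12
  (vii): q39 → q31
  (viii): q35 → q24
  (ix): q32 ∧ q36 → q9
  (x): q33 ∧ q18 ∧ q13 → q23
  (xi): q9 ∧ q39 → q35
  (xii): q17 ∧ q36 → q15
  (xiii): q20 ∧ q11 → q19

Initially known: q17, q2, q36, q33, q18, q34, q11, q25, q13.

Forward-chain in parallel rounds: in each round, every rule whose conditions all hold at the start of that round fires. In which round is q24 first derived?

Round 1: (i) [q13 → q1]; (iii) [q2 ∧ q36 → q32]; (x) [q33 ∧ q18 ∧ q13 → q23]; (xii) [q17 ∧ q36 → q15]. Adds q1, q32, q23, q15.
Round 2: (v) [q23 ∧ q1 → q39]; (vi) [q32 ∧ q11 → q12]; (ix) [q32 ∧ q36 → q9]. Adds q39, q12, q9.
Round 3: (vii) [q39 → q31]; (xi) [q9 ∧ q39 → q35]. Adds q31, q35.
Round 4: (ii) [q35 ∧ q33 → q30]; (viii) [q35 → q24]. Adds q30, q24.
q24 first appears in round 4.

4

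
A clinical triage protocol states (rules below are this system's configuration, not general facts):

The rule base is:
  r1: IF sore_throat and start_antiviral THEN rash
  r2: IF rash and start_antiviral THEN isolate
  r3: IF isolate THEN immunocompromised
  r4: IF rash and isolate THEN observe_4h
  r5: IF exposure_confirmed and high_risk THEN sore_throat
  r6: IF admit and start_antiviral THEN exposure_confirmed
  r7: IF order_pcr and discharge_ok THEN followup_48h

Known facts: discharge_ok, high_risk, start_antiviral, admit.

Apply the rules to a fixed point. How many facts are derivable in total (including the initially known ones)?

Round 1: r6 [IF admit and start_antiviral THEN exposure_confirmed]. Adds exposure_confirmed.
Round 2: r5 [IF exposure_confirmed and high_risk THEN sore_throat]. Adds sore_throat.
Round 3: r1 [IF sore_throat and start_antiviral THEN rash]. Adds rash.
Round 4: r2 [IF rash and start_antiviral THEN isolate]. Adds isolate.
Round 5: r3 [IF isolate THEN immunocompromised]; r4 [IF rash and isolate THEN observe_4h]. Adds immunocompromised, observe_4h.
Closure: {admit, discharge_ok, exposure_confirmed, high_risk, immunocompromised, isolate, observe_4h, rash, sore_throat, start_antiviral} — 10 facts.

10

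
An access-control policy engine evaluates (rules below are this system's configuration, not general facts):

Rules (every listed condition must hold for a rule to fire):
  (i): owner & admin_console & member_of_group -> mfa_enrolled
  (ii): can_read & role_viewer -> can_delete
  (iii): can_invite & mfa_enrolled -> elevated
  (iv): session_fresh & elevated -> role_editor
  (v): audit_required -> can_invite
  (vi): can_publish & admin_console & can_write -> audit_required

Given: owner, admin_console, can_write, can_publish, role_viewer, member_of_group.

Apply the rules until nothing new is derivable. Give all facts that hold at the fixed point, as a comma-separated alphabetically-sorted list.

Round 1 fires (i), (vi), giving mfa_enrolled, audit_required.
Round 2 fires (v), giving can_invite.
Round 3 fires (iii), giving elevated.

admin_console, audit_required, can_invite, can_publish, can_write, elevated, member_of_group, mfa_enrolled, owner, role_viewer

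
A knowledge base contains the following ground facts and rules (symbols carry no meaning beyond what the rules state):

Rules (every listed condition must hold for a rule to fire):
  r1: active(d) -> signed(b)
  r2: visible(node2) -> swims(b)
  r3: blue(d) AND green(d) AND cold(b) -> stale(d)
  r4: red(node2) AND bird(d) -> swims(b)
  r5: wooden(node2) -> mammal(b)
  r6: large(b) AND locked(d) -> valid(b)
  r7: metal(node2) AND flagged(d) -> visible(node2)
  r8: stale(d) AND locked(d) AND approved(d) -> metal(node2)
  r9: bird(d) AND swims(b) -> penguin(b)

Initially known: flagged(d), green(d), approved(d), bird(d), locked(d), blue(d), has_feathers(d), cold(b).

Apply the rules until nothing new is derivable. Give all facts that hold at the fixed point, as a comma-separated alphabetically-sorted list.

approved(d), bird(d), blue(d), cold(b), flagged(d), green(d), has_feathers(d), locked(d), metal(node2), penguin(b), stale(d), swims(b), visible(node2)

Round 1: r3 [blue(d) AND green(d) AND cold(b) -> stale(d)]. New: stale(d).
Round 2: r8 [stale(d) AND locked(d) AND approved(d) -> metal(node2)]. New: metal(node2).
Round 3: r7 [metal(node2) AND flagged(d) -> visible(node2)]. New: visible(node2).
Round 4: r2 [visible(node2) -> swims(b)]. New: swims(b).
Round 5: r9 [bird(d) AND swims(b) -> penguin(b)]. New: penguin(b).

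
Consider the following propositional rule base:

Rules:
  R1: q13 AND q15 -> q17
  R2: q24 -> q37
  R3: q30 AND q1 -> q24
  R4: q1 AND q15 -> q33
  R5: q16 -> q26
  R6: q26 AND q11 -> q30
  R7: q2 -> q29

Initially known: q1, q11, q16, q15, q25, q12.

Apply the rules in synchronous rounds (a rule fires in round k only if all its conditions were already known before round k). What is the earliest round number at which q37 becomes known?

Round 1: R4 [q1 AND q15 -> q33]; R5 [q16 -> q26]. New: q33, q26.
Round 2: R6 [q26 AND q11 -> q30]. New: q30.
Round 3: R3 [q30 AND q1 -> q24]. New: q24.
Round 4: R2 [q24 -> q37]. New: q37.
q37 first appears in round 4.

4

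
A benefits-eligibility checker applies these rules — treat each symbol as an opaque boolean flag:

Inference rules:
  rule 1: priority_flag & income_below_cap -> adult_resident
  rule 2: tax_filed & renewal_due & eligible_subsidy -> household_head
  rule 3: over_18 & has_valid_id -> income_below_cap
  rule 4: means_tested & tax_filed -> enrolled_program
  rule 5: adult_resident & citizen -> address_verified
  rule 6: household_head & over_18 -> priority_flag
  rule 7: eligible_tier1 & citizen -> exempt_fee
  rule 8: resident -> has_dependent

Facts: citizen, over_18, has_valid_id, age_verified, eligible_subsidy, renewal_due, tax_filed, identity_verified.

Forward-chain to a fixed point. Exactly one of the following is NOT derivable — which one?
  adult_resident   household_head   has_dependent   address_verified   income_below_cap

has_dependent

Round 1: rule 2 [tax_filed & renewal_due & eligible_subsidy -> household_head]; rule 3 [over_18 & has_valid_id -> income_below_cap]. Adds household_head, income_below_cap.
Round 2: rule 6 [household_head & over_18 -> priority_flag]. Adds priority_flag.
Round 3: rule 1 [priority_flag & income_below_cap -> adult_resident]. Adds adult_resident.
Round 4: rule 5 [adult_resident & citizen -> address_verified]. Adds address_verified.
Derived: address_verified (round 4), adult_resident (round 3), household_head (round 1), income_below_cap (round 1). has_dependent never appears in any round.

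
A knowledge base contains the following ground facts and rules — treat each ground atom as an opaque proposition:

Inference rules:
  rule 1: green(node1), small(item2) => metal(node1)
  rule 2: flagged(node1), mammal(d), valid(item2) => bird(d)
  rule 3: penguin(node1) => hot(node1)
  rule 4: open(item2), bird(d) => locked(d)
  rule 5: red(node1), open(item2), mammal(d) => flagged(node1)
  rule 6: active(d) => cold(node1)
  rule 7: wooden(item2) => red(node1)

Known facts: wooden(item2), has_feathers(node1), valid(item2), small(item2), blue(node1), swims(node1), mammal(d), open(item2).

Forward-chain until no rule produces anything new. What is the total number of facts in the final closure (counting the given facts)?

[1] rule 7 [wooden(item2) => red(node1)]. ⇒ new: red(node1).
[2] rule 5 [red(node1), open(item2), mammal(d) => flagged(node1)]. ⇒ new: flagged(node1).
[3] rule 2 [flagged(node1), mammal(d), valid(item2) => bird(d)]. ⇒ new: bird(d).
[4] rule 4 [open(item2), bird(d) => locked(d)]. ⇒ new: locked(d).
Closure: {bird(d), blue(node1), flagged(node1), has_feathers(node1), locked(d), mammal(d), open(item2), red(node1), small(item2), swims(node1), valid(item2), wooden(item2)} — 12 facts.

12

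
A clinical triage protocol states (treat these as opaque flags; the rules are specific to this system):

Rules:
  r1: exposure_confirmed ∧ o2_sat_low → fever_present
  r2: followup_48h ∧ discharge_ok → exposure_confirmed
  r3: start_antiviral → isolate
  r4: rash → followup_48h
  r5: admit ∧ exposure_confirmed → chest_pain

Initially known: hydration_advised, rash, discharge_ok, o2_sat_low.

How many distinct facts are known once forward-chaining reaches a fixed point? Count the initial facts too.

7

Round 1 — r4, derive followup_48h.
Round 2 — r2, derive exposure_confirmed.
Round 3 — r1, derive fever_present.
Closure: {discharge_ok, exposure_confirmed, fever_present, followup_48h, hydration_advised, o2_sat_low, rash} — 7 facts.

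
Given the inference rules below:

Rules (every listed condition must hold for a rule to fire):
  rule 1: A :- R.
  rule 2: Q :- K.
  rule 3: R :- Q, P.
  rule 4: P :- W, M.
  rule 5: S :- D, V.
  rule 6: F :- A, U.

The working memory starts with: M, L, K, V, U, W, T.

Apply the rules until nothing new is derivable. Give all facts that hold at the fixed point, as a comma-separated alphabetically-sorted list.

A, F, K, L, M, P, Q, R, T, U, V, W

Round 1: rule 2 [Q :- K.]; rule 4 [P :- W, M.]. New: Q, P.
Round 2: rule 3 [R :- Q, P.]. New: R.
Round 3: rule 1 [A :- R.]. New: A.
Round 4: rule 6 [F :- A, U.]. New: F.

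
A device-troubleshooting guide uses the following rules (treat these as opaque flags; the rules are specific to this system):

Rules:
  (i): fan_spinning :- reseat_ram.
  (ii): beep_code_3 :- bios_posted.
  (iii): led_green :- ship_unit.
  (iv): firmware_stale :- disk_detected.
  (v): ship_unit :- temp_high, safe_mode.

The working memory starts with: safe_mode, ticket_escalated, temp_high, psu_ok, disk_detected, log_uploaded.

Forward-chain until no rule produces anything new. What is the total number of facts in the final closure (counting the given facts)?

9

Round 1 fires (iv), (v), giving firmware_stale, ship_unit.
Round 2 fires (iii), giving led_green.
Closure: {disk_detected, firmware_stale, led_green, log_uploaded, psu_ok, safe_mode, ship_unit, temp_high, ticket_escalated} — 9 facts.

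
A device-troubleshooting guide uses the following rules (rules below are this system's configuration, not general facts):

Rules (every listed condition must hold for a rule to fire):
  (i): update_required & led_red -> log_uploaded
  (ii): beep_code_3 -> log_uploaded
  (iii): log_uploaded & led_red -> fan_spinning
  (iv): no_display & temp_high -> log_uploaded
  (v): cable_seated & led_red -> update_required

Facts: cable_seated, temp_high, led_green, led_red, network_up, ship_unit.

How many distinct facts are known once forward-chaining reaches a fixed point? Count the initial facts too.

9

Round 1: (v) [cable_seated & led_red -> update_required]. New: update_required.
Round 2: (i) [update_required & led_red -> log_uploaded]. New: log_uploaded.
Round 3: (iii) [log_uploaded & led_red -> fan_spinning]. New: fan_spinning.
Closure: {cable_seated, fan_spinning, led_green, led_red, log_uploaded, network_up, ship_unit, temp_high, update_required} — 9 facts.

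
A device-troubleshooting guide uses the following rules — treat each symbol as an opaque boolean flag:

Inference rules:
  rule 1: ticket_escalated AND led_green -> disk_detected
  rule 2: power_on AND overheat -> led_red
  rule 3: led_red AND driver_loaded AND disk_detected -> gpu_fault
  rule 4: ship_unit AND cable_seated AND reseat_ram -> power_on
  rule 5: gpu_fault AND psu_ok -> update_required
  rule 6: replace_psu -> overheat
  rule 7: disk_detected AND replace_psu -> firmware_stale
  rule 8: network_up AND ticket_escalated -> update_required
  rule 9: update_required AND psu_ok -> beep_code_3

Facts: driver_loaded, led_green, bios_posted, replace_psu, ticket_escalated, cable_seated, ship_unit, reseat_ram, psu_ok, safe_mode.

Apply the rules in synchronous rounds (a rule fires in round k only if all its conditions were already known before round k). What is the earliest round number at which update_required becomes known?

4

[1] rule 1 [ticket_escalated AND led_green -> disk_detected]; rule 4 [ship_unit AND cable_seated AND reseat_ram -> power_on]; rule 6 [replace_psu -> overheat]. ⇒ new: disk_detected, power_on, overheat.
[2] rule 2 [power_on AND overheat -> led_red]; rule 7 [disk_detected AND replace_psu -> firmware_stale]. ⇒ new: led_red, firmware_stale.
[3] rule 3 [led_red AND driver_loaded AND disk_detected -> gpu_fault]. ⇒ new: gpu_fault.
[4] rule 5 [gpu_fault AND psu_ok -> update_required]. ⇒ new: update_required.
update_required first appears in round 4.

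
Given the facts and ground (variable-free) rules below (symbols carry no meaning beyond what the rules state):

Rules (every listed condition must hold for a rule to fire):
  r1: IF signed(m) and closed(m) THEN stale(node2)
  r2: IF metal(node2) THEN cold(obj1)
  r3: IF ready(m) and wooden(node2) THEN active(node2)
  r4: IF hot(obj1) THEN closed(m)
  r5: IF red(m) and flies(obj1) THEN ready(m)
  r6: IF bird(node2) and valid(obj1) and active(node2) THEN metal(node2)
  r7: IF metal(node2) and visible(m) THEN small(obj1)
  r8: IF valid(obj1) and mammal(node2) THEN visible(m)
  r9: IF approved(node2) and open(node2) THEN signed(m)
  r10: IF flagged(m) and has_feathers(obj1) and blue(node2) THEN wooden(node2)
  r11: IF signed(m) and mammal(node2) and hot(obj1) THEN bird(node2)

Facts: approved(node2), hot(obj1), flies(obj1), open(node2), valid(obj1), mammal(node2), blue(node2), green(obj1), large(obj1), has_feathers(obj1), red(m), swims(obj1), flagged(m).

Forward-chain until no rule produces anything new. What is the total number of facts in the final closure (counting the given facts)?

24

Round 1: r4 [IF hot(obj1) THEN closed(m)]; r5 [IF red(m) and flies(obj1) THEN ready(m)]; r8 [IF valid(obj1) and mammal(node2) THEN visible(m)]; r9 [IF approved(node2) and open(node2) THEN signed(m)]; r10 [IF flagged(m) and has_feathers(obj1) and blue(node2) THEN wooden(node2)]. New: closed(m), ready(m), visible(m), signed(m), wooden(node2).
Round 2: r1 [IF signed(m) and closed(m) THEN stale(node2)]; r3 [IF ready(m) and wooden(node2) THEN active(node2)]; r11 [IF signed(m) and mammal(node2) and hot(obj1) THEN bird(node2)]. New: stale(node2), active(node2), bird(node2).
Round 3: r6 [IF bird(node2) and valid(obj1) and active(node2) THEN metal(node2)]. New: metal(node2).
Round 4: r2 [IF metal(node2) THEN cold(obj1)]; r7 [IF metal(node2) and visible(m) THEN small(obj1)]. New: cold(obj1), small(obj1).
Closure: {active(node2), approved(node2), bird(node2), blue(node2), closed(m), cold(obj1), flagged(m), flies(obj1), green(obj1), has_feathers(obj1), hot(obj1), large(obj1), mammal(node2), metal(node2), open(node2), ready(m), red(m), signed(m), small(obj1), stale(node2), swims(obj1), valid(obj1), visible(m), wooden(node2)} — 24 facts.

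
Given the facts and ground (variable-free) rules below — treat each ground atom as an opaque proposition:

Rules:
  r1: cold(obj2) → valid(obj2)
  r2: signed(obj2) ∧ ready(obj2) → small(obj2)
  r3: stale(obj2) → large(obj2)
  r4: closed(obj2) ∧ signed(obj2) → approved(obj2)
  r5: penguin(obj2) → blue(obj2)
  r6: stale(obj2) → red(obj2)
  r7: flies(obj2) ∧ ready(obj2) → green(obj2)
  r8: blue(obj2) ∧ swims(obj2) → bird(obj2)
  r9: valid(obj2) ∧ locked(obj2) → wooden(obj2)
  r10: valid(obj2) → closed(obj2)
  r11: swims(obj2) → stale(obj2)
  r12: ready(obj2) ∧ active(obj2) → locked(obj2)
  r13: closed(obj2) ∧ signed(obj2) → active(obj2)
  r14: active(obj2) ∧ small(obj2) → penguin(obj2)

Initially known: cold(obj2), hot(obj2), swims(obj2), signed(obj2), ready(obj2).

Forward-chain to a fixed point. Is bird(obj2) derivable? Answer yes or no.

yes

Round 1: r1 [cold(obj2) → valid(obj2)]; r2 [signed(obj2) ∧ ready(obj2) → small(obj2)]; r11 [swims(obj2) → stale(obj2)]. Adds valid(obj2), small(obj2), stale(obj2).
Round 2: r3 [stale(obj2) → large(obj2)]; r6 [stale(obj2) → red(obj2)]; r10 [valid(obj2) → closed(obj2)]. Adds large(obj2), red(obj2), closed(obj2).
Round 3: r4 [closed(obj2) ∧ signed(obj2) → approved(obj2)]; r13 [closed(obj2) ∧ signed(obj2) → active(obj2)]. Adds approved(obj2), active(obj2).
Round 4: r12 [ready(obj2) ∧ active(obj2) → locked(obj2)]; r14 [active(obj2) ∧ small(obj2) → penguin(obj2)]. Adds locked(obj2), penguin(obj2).
Round 5: r5 [penguin(obj2) → blue(obj2)]; r9 [valid(obj2) ∧ locked(obj2) → wooden(obj2)]. Adds blue(obj2), wooden(obj2).
Round 6: r8 [blue(obj2) ∧ swims(obj2) → bird(obj2)]. Adds bird(obj2).
bird(obj2) appears in round 6, so it is derivable.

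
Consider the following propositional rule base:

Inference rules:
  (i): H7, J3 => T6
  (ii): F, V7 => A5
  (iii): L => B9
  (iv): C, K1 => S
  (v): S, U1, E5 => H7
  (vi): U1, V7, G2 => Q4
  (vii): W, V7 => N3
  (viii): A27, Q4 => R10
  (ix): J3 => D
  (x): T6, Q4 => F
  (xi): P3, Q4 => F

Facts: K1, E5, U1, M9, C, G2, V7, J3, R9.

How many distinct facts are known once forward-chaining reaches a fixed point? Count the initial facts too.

16

Round 1: (iv) [C, K1 => S]; (vi) [U1, V7, G2 => Q4]; (ix) [J3 => D]. Adds S, Q4, D.
Round 2: (v) [S, U1, E5 => H7]. Adds H7.
Round 3: (i) [H7, J3 => T6]. Adds T6.
Round 4: (x) [T6, Q4 => F]. Adds F.
Round 5: (ii) [F, V7 => A5]. Adds A5.
Closure: {A5, C, D, E5, F, G2, H7, J3, K1, M9, Q4, R9, S, T6, U1, V7} — 16 facts.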